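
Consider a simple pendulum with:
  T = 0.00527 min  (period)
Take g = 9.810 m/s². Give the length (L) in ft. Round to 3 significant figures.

0.0815 ft

Solving T = 2π√(L/g) for L: L = g·(T/2π)².
T = 0.00527 min = 0.3162 s; g = 9.810 m/s².
L = 0.02484 m
0.02484 m × (1 ft / 0.3048 m) = 0.08151 ft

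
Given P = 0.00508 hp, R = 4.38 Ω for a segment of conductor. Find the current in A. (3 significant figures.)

0.930 A

Rearranging P = I²R for I: I = √(P/R).
P = 0.00508 hp = 3.788 W; R = 4.38 Ω.
I = 0.9300 A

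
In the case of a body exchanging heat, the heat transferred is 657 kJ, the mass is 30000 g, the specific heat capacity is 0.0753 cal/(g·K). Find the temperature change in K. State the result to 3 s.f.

Rearranging Q = m·c·ΔT for ΔT: ΔT = Q/(m·c).
Q = 657 kJ = 6.570×10^5 J; m = 30000 g = 30.00 kg; c = 0.0753 cal/(g·K) = 315.1 J/(kg·K).
ΔT = 69.51 K

69.5 K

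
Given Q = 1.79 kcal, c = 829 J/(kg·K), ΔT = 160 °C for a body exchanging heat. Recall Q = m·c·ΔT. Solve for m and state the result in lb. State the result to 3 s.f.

0.124 lb

Rearranging Q = m·c·ΔT for m: m = Q/(c·ΔT).
Q = 1.79 kcal = 7489 J; c = 829 J/(kg·K); ΔT = 160 °C = 160.0 K.
m = 0.05646 kg
0.05646 kg × (1 lb / 0.4536 kg) = 0.1245 lb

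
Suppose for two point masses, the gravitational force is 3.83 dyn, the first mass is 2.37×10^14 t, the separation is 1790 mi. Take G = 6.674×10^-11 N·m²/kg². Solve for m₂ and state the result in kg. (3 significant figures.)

From Newton's law of gravitation: m₂ = F·r²/(G·m₁).
F = 3.83 dyn = 3.830×10^-5 N; m₁ = 2.37×10^14 t = 2.370×10^17 kg; r = 1790 mi = 2.881×10^6 m; G = 6.674×10^-11 N·m²/kg².
m₂ = 20.09 kg

20.1 kg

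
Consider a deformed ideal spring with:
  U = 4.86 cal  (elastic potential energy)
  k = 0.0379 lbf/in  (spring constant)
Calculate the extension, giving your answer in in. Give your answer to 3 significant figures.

97.5 in

Rearranging U = ½k·x² for x: x = √(2U/k).
U = 4.86 cal = 20.33 J; k = 0.0379 lbf/in = 6.637 N/m.
x = 2.475 m
2.475 m × (1 in / 0.02540 m) = 97.45 in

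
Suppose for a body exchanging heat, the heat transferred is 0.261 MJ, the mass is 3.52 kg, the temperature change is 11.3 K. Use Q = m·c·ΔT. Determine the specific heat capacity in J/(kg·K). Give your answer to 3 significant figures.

6560 J/(kg·K)

Solving Q = m·c·ΔT for c: c = Q/(m·ΔT).
Q = 0.261 MJ = 2.610×10^5 J; m = 3.52 kg; ΔT = 11.3 K.
c = 6562 J/(kg·K)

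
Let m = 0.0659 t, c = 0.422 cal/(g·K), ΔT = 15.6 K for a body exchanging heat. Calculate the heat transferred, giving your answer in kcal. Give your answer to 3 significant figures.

Q is given directly by: Q = mcΔT.
m = 0.0659 t = 65.90 kg; c = 0.422 cal/(g·K) = 1766 J/(kg·K); ΔT = 15.6 K.
Q = 1.815×10^6 J
1.815×10^6 J × (1 kcal / 4184 J) = 433.8 kcal

434 kcal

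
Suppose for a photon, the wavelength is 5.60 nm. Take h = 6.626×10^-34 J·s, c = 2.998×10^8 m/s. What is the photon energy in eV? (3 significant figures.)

Directly: E = hc/λ.
λ = 5.60 nm = 5.600×10^-9 m; h = 6.626×10^-34 J·s; c = 2.998×10^8 m/s.
E = 3.547×10^-17 J
3.547×10^-17 J × (1 eV / 1.602×10^-19 J) = 221.4 eV

221 eV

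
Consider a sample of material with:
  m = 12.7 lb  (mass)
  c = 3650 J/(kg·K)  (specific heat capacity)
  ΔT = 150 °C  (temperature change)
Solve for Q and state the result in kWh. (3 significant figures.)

0.876 kWh

Directly: Q = mcΔT.
m = 12.7 lb = 5.761 kg; c = 3650 J/(kg·K); ΔT = 150 °C = 150.0 K.
Q = 3.154×10^6 J
3.154×10^6 J × (1 kWh / 3.600×10^6 J) = 0.8761 kWh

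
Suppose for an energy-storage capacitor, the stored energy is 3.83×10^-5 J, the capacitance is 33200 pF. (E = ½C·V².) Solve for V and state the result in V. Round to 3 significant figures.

Rearranging E = ½C·V² for V: V = √(2E/C).
E = 3.83×10^-5 J; C = 33200 pF = 3.320×10^-8 F.
V = 48.03 V

48.0 V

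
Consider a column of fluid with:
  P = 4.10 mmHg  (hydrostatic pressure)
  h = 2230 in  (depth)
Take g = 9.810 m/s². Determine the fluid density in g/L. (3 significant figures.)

Rearranging: ρ = P/(g·h).
P = 4.10 mmHg = 546.6 Pa; h = 2230 in = 56.64 m; g = 9.810 m/s².
ρ = 0.9837 kg/m³
Since 1 g/L = 1 kg/m³, 0.9837 g/L.

0.984 g/L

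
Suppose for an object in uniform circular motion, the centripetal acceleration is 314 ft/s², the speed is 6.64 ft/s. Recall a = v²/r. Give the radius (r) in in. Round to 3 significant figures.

1.68 in

Rearranging: r = v²/a.
a = 314 ft/s² = 95.71 m/s²; v = 6.64 ft/s = 2.024 m/s.
r = 0.04280 m
0.04280 m × (1 in / 0.02540 m) = 1.685 in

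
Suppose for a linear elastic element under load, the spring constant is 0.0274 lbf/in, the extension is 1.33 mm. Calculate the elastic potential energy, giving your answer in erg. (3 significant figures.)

Directly: U = ½kx².
k = 0.0274 lbf/in = 4.798 N/m; x = 1.33 mm = 0.001330 m.
U = 4.244×10^-6 J
4.244×10^-6 J × (1 erg / 1.000×10^-7 J) = 42.44 erg

42.4 erg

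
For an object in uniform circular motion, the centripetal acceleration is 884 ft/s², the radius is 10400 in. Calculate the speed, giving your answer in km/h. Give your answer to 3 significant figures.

Solving a = v²/r for v: v = √(a·r).
a = 884 ft/s² = 269.4 m/s²; r = 10400 in = 264.2 m.
v = 266.8 m/s
266.8 m/s × (1 km/h / 0.2778 m/s) = 960.4 km/h

960 km/h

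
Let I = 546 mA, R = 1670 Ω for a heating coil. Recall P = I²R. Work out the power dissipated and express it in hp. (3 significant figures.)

Directly: P = I²R.
I = 546 mA = 0.5460 A; R = 1670 Ω.
P = 497.9 W
497.9 W × (1 hp / 745.7 W) = 0.6676 hp

0.668 hp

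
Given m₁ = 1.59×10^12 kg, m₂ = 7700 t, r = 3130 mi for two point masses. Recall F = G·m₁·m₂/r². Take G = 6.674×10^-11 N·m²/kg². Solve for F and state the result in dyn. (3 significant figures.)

3.22 dyn

From Newton's law of gravitation: F = Gm₁m₂/r².
m₁ = 1.59×10^12 kg; m₂ = 7700 t = 7.700×10^6 kg; r = 3130 mi = 5.037×10^6 m; G = 6.674×10^-11 N·m²/kg².
F = 3.220×10^-5 N
3.220×10^-5 N × (1 dyn / 1.000×10^-5 N) = 3.220 dyn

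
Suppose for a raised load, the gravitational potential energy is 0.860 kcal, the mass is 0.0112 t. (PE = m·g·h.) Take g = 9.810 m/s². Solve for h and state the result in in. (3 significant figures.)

Solving PE = m·g·h for h: h = PE/(m·g).
PE = 0.860 kcal = 3598 J; m = 0.0112 t = 11.20 kg; g = 9.810 m/s².
h = 32.75 m
32.75 m × (1 in / 0.02540 m) = 1289 in

1290 in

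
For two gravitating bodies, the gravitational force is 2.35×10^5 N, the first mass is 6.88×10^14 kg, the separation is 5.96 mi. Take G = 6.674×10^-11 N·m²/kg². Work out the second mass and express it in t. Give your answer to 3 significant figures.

From Newton's law of gravitation: m₂ = F·r²/(G·m₁).
F = 2.35×10^5 N; m₁ = 6.88×10^14 kg; r = 5.96 mi = 9592 m; G = 6.674×10^-11 N·m²/kg².
m₂ = 4.709×10^8 kg
4.709×10^8 kg × (1 t / 1000 kg) = 4.709×10^5 t

4.71×10^5 t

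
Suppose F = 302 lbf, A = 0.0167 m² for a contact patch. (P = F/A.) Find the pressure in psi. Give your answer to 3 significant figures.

11.7 psi

P is given directly by: P = F/A.
F = 302 lbf = 1343 N; A = 0.0167 m².
P = 80441 Pa
80441 Pa × (1 psi / 6895 Pa) = 11.67 psi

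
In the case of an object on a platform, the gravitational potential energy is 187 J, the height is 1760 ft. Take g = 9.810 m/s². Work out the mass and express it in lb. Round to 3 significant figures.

Rearranging PE = m·g·h for m: m = PE/(g·h).
PE = 187 J; h = 1760 ft = 536.4 m; g = 9.810 m/s².
m = 0.03553 kg
0.03553 kg × (1 lb / 0.4536 kg) = 0.07834 lb

0.0783 lb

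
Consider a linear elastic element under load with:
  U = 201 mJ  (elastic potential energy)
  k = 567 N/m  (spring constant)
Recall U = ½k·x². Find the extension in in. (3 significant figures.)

1.05 in

Solving U = ½k·x² for x: x = √(2U/k).
U = 201 mJ = 0.2010 J; k = 567 N/m.
x = 0.02663 m
0.02663 m × (1 in / 0.02540 m) = 1.048 in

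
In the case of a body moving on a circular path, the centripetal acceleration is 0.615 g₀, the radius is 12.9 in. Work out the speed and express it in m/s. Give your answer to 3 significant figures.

1.41 m/s

Solving a = v²/r for v: v = √(a·r).
a = 0.615 g₀ = 6.031 m/s²; r = 12.9 in = 0.3277 m.
v = 1.406 m/s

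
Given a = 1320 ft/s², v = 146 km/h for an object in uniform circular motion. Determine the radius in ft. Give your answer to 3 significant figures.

Solving a = v²/r for r: r = v²/a.
a = 1320 ft/s² = 402.3 m/s²; v = 146 km/h = 40.56 m/s.
r = 4.088 m
4.088 m × (1 ft / 0.3048 m) = 13.41 ft

13.4 ft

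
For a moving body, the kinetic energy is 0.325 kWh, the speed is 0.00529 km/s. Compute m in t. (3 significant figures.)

83.6 t

Solving KE = ½mv² for m: m = 2·KE/v².
KE = 0.325 kWh = 1.170×10^6 J; v = 0.00529 km/s = 5.290 m/s.
m = 83619 kg
83619 kg × (1 t / 1000 kg) = 83.62 t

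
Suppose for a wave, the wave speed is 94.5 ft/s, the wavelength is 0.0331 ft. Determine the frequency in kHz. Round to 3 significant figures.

Rearranging v = f·λ for f: f = v/λ.
v = 94.5 ft/s = 28.80 m/s; λ = 0.0331 ft = 0.01009 m.
f = 2855 Hz
2855 Hz × (1 kHz / 1000 Hz) = 2.855 kHz

2.85 kHz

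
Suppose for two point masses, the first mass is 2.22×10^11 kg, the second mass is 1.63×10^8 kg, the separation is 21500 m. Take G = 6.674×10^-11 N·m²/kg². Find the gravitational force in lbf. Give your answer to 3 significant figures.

From Newton's law of gravitation: F = Gm₁m₂/r².
m₁ = 2.22×10^11 kg; m₂ = 1.63×10^8 kg; r = 21500 m; G = 6.674×10^-11 N·m²/kg².
F = 5.225 N
5.225 N × (1 lbf / 4.448 N) = 1.175 lbf

1.17 lbf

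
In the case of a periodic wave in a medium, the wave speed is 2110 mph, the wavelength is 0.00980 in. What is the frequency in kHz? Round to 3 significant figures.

Rearranging: f = v/λ.
v = 2110 mph = 943.3 m/s; λ = 0.00980 in = 2.489×10^-4 m.
f = 3.789×10^6 Hz
3.789×10^6 Hz × (1 kHz / 1000 Hz) = 3789 kHz

3790 kHz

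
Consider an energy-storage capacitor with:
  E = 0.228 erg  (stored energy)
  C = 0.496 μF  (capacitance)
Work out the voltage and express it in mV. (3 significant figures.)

303 mV

Rearranging: V = √(2E/C).
E = 0.228 erg = 2.280×10^-8 J; C = 0.496 μF = 4.960×10^-7 F.
V = 0.3032 V
0.3032 V × (1 mV / 0.001000 V) = 303.2 mV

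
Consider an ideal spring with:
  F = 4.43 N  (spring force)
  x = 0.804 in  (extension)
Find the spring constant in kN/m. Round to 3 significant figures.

From Hooke's law: k = F/x.
F = 4.43 N; x = 0.804 in = 0.02042 m.
k = 216.9 N/m
216.9 N/m × (1 kN/m / 1000 N/m) = 0.2169 kN/m

0.217 kN/m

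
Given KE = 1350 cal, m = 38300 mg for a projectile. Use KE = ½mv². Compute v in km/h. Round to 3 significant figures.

Solving KE = ½mv² for v: v = √(2·KE/m).
KE = 1350 cal = 5648 J; m = 38300 mg = 0.03830 kg.
v = 543.1 m/s
543.1 m/s × (1 km/h / 0.2778 m/s) = 1955 km/h

1960 km/h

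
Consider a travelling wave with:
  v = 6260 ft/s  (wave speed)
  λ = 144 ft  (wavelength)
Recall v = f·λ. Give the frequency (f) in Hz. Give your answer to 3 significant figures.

43.5 Hz

Rearranging: f = v/λ.
v = 6260 ft/s = 1908 m/s; λ = 144 ft = 43.89 m.
f = 43.47 Hz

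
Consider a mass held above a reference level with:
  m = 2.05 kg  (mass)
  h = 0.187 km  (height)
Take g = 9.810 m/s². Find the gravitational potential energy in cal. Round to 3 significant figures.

Directly: PE = mgh.
m = 2.05 kg; h = 0.187 km = 187.0 m; g = 9.810 m/s².
PE = 3761 J  (the unit combination reduces to kg·m²/s² = J)
3761 J × (1 cal / 4.184 J) = 898.8 cal

899 cal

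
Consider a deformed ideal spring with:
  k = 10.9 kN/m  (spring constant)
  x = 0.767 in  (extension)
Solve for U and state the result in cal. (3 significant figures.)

0.494 cal

Directly: U = ½kx².
k = 10.9 kN/m = 10900 N/m; x = 0.767 in = 0.01948 m.
U = 2.068 J
2.068 J × (1 cal / 4.184 J) = 0.4944 cal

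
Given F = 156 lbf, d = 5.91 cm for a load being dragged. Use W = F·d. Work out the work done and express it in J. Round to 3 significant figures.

W is given directly by: W = F·d.
F = 156 lbf = 693.9 N; d = 5.91 cm = 0.05910 m.
W = 41.01 J

41.0 J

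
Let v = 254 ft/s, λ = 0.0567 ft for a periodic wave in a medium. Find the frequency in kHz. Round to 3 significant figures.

Solving v = f·λ for f: f = v/λ.
v = 254 ft/s = 77.42 m/s; λ = 0.0567 ft = 0.01728 m.
f = 4480 Hz
4480 Hz × (1 kHz / 1000 Hz) = 4.480 kHz

4.48 kHz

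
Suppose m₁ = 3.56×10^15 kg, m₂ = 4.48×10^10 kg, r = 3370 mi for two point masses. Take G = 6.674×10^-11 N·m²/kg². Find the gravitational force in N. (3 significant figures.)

362 N

From Newton's law of gravitation: F = Gm₁m₂/r².
m₁ = 3.56×10^15 kg; m₂ = 4.48×10^10 kg; r = 3370 mi = 5.423×10^6 m; G = 6.674×10^-11 N·m²/kg².
F = 361.9 N  (the unit combination reduces to kg·m/s² = N)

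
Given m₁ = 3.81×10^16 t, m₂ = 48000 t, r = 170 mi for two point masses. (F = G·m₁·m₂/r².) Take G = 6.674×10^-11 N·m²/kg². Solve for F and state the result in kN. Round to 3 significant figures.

From Newton's law of gravitation: F = Gm₁m₂/r².
m₁ = 3.81×10^16 t = 3.810×10^19 kg; m₂ = 48000 t = 4.800×10^7 kg; r = 170 mi = 2.736×10^5 m; G = 6.674×10^-11 N·m²/kg².
F = 1.631×10^6 N
1.631×10^6 N × (1 kN / 1000 N) = 1631 kN

1630 kN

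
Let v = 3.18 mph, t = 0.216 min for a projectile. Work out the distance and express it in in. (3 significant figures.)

Solving v = d/t for d: d = v·t.
v = 3.18 mph = 1.422 m/s; t = 0.216 min = 12.96 s.
d = 18.42 m
18.42 m × (1 in / 0.02540 m) = 725.3 in

725 in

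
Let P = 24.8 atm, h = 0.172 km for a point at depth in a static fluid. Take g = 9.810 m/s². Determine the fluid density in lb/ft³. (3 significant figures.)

93.0 lb/ft³

Rearranging P = ρ·g·h for ρ: ρ = P/(g·h).
P = 24.8 atm = 2.513×10^6 Pa; h = 0.172 km = 172.0 m; g = 9.810 m/s².
ρ = 1489 kg/m³
1489 kg/m³ × (1 lb/ft³ / 16.02 kg/m³) = 92.97 lb/ft³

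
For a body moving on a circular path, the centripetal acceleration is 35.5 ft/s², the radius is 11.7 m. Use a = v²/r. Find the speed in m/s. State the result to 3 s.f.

Rearranging: v = √(a·r).
a = 35.5 ft/s² = 10.82 m/s²; r = 11.7 m.
v = 11.25 m/s

11.3 m/s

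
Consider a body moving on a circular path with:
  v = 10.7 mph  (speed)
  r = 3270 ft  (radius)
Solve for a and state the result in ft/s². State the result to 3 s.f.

0.0753 ft/s²

Directly: a = v²/r.
v = 10.7 mph = 4.783 m/s; r = 3270 ft = 996.7 m.
a = 0.02296 m/s²
0.02296 m/s² × (1 ft/s² / 0.3048 m/s²) = 0.07532 ft/s²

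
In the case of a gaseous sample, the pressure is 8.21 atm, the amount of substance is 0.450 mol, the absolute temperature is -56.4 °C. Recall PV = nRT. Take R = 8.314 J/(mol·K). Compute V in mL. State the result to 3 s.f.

From the ideal-gas law: V = nRT/P.
P = 8.21 atm = 8.319×10^5 Pa; n = 0.450 mol; T = -56.4 °C = 216.7 K; R = 8.314 J/(mol·K).
V = 9.748×10^-4 m³
9.748×10^-4 m³ × (1 mL / 1.000×10^-6 m³) = 974.8 mL

975 mL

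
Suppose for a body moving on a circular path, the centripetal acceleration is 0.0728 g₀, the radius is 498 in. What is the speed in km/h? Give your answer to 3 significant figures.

10.8 km/h

Rearranging: v = √(a·r).
a = 0.0728 g₀ = 0.7139 m/s²; r = 498 in = 12.65 m.
v = 3.005 m/s
3.005 m/s × (1 km/h / 0.2778 m/s) = 10.82 km/h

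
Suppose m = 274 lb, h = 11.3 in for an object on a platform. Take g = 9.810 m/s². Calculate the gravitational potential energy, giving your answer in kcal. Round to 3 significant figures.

Directly: PE = mgh.
m = 274 lb = 124.3 kg; h = 11.3 in = 0.2870 m; g = 9.810 m/s².
PE = 349.9 J  (the unit combination reduces to kg·m²/s² = J)
349.9 J × (1 kcal / 4184 J) = 0.08364 kcal

0.0836 kcal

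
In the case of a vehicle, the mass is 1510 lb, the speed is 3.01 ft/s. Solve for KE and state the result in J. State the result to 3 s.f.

288 J

KE is given directly by: KE = ½mv².
m = 1510 lb = 684.9 kg; v = 3.01 ft/s = 0.9174 m/s.
KE = 288.3 J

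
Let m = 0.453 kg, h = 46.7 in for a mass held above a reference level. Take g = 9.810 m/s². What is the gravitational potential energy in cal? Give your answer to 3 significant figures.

1.26 cal

Directly: PE = mgh.
m = 0.453 kg; h = 46.7 in = 1.186 m; g = 9.810 m/s².
PE = 5.271 J
5.271 J × (1 cal / 4.184 J) = 1.260 cal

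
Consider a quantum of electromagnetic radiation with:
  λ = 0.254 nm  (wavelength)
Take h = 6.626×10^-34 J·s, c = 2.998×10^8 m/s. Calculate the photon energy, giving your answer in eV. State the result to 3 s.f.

E is given directly by: E = hc/λ.
λ = 0.254 nm = 2.540×10^-10 m; h = 6.626×10^-34 J·s; c = 2.998×10^8 m/s.
E = 7.821×10^-16 J
7.821×10^-16 J × (1 eV / 1.602×10^-19 J) = 4881 eV

4880 eV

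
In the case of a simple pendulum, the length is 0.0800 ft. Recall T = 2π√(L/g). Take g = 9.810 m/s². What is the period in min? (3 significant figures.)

0.00522 min

Directly: T = 2π√(L/g).
L = 0.0800 ft = 0.02438 m; g = 9.810 m/s².
T = 0.3133 s
0.3133 s × (1 min / 60.00 s) = 0.005221 min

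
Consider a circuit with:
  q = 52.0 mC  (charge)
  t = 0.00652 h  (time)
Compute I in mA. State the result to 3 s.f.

2.22 mA

Rearranging: I = q/t.
q = 52.0 mC = 0.05200 C; t = 0.00652 h = 23.47 s.
I = 0.002215 A
0.002215 A × (1 mA / 0.001000 A) = 2.215 mA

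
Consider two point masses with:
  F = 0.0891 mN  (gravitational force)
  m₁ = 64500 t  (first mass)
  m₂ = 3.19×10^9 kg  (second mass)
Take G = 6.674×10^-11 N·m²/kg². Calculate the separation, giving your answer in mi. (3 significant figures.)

From Newton's law of gravitation: r = √(G·m₁m₂/F).
F = 0.0891 mN = 8.910×10^-5 N; m₁ = 64500 t = 6.450×10^7 kg; m₂ = 3.19×10^9 kg; G = 6.674×10^-11 N·m²/kg².
r = 3.926×10^5 m
3.926×10^5 m × (1 mi / 1609 m) = 243.9 mi

244 mi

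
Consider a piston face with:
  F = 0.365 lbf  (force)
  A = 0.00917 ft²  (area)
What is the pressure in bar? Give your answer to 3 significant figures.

0.0191 bar

Directly: P = F/A.
F = 0.365 lbf = 1.624 N; A = 0.00917 ft² = 8.519×10^-4 m².
P = 1906 Pa  (the unit combination reduces to kg/(m·s²) = Pa)
1906 Pa × (1 bar / 1.000×10^5 Pa) = 0.01906 bar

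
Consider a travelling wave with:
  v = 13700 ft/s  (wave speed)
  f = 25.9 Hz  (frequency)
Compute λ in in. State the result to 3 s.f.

Solving v = f·λ for λ: λ = v/f.
v = 13700 ft/s = 4176 m/s; f = 25.9 Hz.
λ = 161.2 m
161.2 m × (1 in / 0.02540 m) = 6347 in

6350 in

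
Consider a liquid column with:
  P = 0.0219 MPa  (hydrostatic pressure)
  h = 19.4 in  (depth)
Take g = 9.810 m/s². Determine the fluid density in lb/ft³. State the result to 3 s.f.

Solving P = ρ·g·h for ρ: ρ = P/(g·h).
P = 0.0219 MPa = 21900 Pa; h = 19.4 in = 0.4928 m; g = 9.810 m/s².
ρ = 4530 kg/m³
4530 kg/m³ × (1 lb/ft³ / 16.02 kg/m³) = 282.8 lb/ft³

283 lb/ft³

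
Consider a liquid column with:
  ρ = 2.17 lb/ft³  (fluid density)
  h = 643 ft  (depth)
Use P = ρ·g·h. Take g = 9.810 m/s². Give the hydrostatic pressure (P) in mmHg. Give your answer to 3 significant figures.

Directly: P = ρgh.
ρ = 2.17 lb/ft³ = 34.76 kg/m³; h = 643 ft = 196.0 m; g = 9.810 m/s².
P = 66831 Pa
66831 Pa × (1 mmHg / 133.3 Pa) = 501.3 mmHg

501 mmHg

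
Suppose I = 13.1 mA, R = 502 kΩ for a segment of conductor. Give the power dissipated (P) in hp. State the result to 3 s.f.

0.116 hp

Directly: P = I²R.
I = 13.1 mA = 0.01310 A; R = 502 kΩ = 5.020×10^5 Ω.
P = 86.15 W
86.15 W × (1 hp / 745.7 W) = 0.1155 hp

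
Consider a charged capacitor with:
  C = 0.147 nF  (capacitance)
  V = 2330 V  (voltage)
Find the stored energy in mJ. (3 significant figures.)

Directly: E = ½CV².
C = 0.147 nF = 1.470×10^-10 F; V = 2330 V.
E = 3.990×10^-4 J
3.990×10^-4 J × (1 mJ / 0.001000 J) = 0.3990 mJ

0.399 mJ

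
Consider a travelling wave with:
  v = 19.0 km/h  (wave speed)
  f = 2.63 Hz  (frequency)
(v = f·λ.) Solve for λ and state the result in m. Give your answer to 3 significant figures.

2.01 m

Solving v = f·λ for λ: λ = v/f.
v = 19.0 km/h = 5.278 m/s; f = 2.63 Hz.
λ = 2.007 m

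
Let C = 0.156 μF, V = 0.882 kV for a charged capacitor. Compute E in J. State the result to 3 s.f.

0.0607 J

Directly: E = ½CV².
C = 0.156 μF = 1.560×10^-7 F; V = 0.882 kV = 882.0 V.
E = 0.06068 J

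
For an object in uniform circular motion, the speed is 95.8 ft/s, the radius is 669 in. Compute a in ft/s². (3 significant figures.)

a is given directly by: a = v²/r.
v = 95.8 ft/s = 29.20 m/s; r = 669 in = 16.99 m.
a = 50.18 m/s²
50.18 m/s² × (1 ft/s² / 0.3048 m/s²) = 164.6 ft/s²

165 ft/s²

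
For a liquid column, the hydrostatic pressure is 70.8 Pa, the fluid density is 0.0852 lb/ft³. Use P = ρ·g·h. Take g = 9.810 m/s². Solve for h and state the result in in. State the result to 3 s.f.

208 in

Rearranging: h = P/(ρ·g).
P = 70.8 Pa; ρ = 0.0852 lb/ft³ = 1.365 kg/m³; g = 9.810 m/s².
h = 5.288 m
5.288 m × (1 in / 0.02540 m) = 208.2 in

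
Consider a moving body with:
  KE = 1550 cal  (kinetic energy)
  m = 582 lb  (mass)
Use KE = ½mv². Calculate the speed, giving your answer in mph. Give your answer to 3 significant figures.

15.7 mph

Rearranging: v = √(2·KE/m).
KE = 1550 cal = 6485 J; m = 582 lb = 264.0 kg.
v = 7.009 m/s
7.009 m/s × (1 mph / 0.4470 m/s) = 15.68 mph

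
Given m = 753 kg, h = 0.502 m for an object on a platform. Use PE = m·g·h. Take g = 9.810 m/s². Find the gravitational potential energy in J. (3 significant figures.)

PE is given directly by: PE = mgh.
m = 753 kg; h = 0.502 m; g = 9.810 m/s².
PE = 3708 J

3710 J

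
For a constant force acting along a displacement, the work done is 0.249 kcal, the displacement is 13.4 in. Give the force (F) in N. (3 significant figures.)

Rearranging: F = W/d.
W = 0.249 kcal = 1042 J; d = 13.4 in = 0.3404 m.
F = 3061 N

3060 N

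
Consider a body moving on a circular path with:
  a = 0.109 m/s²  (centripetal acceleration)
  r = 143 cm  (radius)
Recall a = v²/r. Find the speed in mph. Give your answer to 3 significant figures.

Rearranging: v = √(a·r).
a = 0.109 m/s²; r = 143 cm = 1.430 m.
v = 0.3948 m/s
0.3948 m/s × (1 mph / 0.4470 m/s) = 0.8832 mph

0.883 mph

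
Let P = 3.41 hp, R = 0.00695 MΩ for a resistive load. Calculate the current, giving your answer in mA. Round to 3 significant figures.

Rearranging: I = √(P/R).
P = 3.41 hp = 2543 W; R = 0.00695 MΩ = 6950 Ω.
I = 0.6049 A
0.6049 A × (1 mA / 0.001000 A) = 604.9 mA

605 mA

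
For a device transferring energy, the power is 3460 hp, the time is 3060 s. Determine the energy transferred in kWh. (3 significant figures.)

2190 kWh

Solving P = W/t for W: W = P·t.
P = 3460 hp = 2.580×10^6 W; t = 3060 s.
W = 7.895×10^9 J
7.895×10^9 J × (1 kWh / 3.600×10^6 J) = 2193 kWh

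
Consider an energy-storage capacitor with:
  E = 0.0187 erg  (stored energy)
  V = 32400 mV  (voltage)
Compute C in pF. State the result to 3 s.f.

Solving E = ½C·V² for C: C = 2E/V².
E = 0.0187 erg = 1.870×10^-9 J; V = 32400 mV = 32.40 V.
C = 3.563×10^-12 F
3.563×10^-12 F × (1 pF / 1.000×10^-12 F) = 3.563 pF

3.56 pF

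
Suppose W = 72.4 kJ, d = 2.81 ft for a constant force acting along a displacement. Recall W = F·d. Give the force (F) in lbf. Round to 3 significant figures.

Rearranging: F = W/d.
W = 72.4 kJ = 72400 J; d = 2.81 ft = 0.8565 m.
F = 84531 N
84531 N × (1 lbf / 4.448 N) = 19003 lbf

19000 lbf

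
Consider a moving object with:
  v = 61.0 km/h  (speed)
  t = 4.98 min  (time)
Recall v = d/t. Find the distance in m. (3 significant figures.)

Rearranging v = d/t for d: d = v·t.
v = 61.0 km/h = 16.94 m/s; t = 4.98 min = 298.8 s.
d = 5063 m

5060 m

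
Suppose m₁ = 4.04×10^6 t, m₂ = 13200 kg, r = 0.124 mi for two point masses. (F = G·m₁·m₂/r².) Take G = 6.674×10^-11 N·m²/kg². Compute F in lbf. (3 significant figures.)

From Newton's law of gravitation: F = Gm₁m₂/r².
m₁ = 4.04×10^6 t = 4.040×10^9 kg; m₂ = 13200 kg; r = 0.124 mi = 199.6 m; G = 6.674×10^-11 N·m²/kg².
F = 0.08937 N
0.08937 N × (1 lbf / 4.448 N) = 0.02009 lbf

0.0201 lbf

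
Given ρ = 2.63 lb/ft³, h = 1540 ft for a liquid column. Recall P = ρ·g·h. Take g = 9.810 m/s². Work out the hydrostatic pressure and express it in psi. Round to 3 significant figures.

28.1 psi

Directly: P = ρgh.
ρ = 2.63 lb/ft³ = 42.13 kg/m³; h = 1540 ft = 469.4 m; g = 9.810 m/s².
P = 1.940×10^5 Pa
1.940×10^5 Pa × (1 psi / 6895 Pa) = 28.14 psi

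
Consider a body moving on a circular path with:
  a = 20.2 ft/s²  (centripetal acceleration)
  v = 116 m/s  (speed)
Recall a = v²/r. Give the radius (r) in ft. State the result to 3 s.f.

Solving a = v²/r for r: r = v²/a.
a = 20.2 ft/s² = 6.157 m/s²; v = 116 m/s.
r = 2185 m
2185 m × (1 ft / 0.3048 m) = 7170 ft

7170 ft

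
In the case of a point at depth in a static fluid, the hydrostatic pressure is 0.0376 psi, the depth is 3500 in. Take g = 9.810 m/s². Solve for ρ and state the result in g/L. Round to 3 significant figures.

Rearranging P = ρ·g·h for ρ: ρ = P/(g·h).
P = 0.0376 psi = 259.2 Pa; h = 3500 in = 88.90 m; g = 9.810 m/s².
ρ = 0.2973 kg/m³
Since 1 g/L = 1 kg/m³, 0.2973 g/L.

0.297 g/L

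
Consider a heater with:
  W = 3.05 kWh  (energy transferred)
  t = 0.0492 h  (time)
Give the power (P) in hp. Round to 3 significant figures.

P is given directly by: P = W/t.
W = 3.05 kWh = 1.098×10^7 J; t = 0.0492 h = 177.1 s.
P = 61992 W  (the unit combination reduces to kg·m²/s³ = W)
61992 W × (1 hp / 745.7 W) = 83.13 hp

83.1 hp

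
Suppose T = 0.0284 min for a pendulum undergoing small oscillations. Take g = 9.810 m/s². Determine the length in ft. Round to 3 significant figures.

Rearranging: L = g·(T/2π)².
T = 0.0284 min = 1.704 s; g = 9.810 m/s².
L = 0.7215 m
0.7215 m × (1 ft / 0.3048 m) = 2.367 ft

2.37 ft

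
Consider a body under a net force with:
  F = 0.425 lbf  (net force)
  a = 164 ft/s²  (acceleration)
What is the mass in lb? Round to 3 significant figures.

Rearranging F = m·a for m: m = F/a.
F = 0.425 lbf = 1.890 N; a = 164 ft/s² = 49.99 m/s².
m = 0.03782 kg
0.03782 kg × (1 lb / 0.4536 kg) = 0.08338 lb

0.0834 lb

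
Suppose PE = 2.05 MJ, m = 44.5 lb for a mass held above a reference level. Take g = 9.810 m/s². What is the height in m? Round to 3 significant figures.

10400 m

Rearranging: h = PE/(m·g).
PE = 2.05 MJ = 2.050×10^6 J; m = 44.5 lb = 20.18 kg; g = 9.810 m/s².
h = 10353 m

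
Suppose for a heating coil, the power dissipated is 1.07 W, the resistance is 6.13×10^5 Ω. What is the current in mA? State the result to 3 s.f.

Rearranging: I = √(P/R).
P = 1.07 W; R = 6.13×10^5 Ω.
I = 0.001321 A
0.001321 A × (1 mA / 0.001000 A) = 1.321 mA

1.32 mA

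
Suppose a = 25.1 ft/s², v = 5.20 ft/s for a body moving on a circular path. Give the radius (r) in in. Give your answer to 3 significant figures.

12.9 in

Rearranging a = v²/r for r: r = v²/a.
a = 25.1 ft/s² = 7.650 m/s²; v = 5.20 ft/s = 1.585 m/s.
r = 0.3284 m
0.3284 m × (1 in / 0.02540 m) = 12.93 in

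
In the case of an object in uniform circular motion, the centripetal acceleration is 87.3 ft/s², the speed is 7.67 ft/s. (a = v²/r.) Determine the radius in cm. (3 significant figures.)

20.5 cm

Rearranging: r = v²/a.
a = 87.3 ft/s² = 26.61 m/s²; v = 7.67 ft/s = 2.338 m/s.
r = 0.2054 m
0.2054 m × (1 cm / 0.01000 m) = 20.54 cm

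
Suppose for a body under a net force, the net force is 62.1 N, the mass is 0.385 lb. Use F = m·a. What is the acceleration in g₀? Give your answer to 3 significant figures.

36.3 g₀

Rearranging: a = F/m.
F = 62.1 N; m = 0.385 lb = 0.1746 kg.
a = 355.6 m/s²
355.6 m/s² × (1 g₀ / 9.807 m/s²) = 36.26 g₀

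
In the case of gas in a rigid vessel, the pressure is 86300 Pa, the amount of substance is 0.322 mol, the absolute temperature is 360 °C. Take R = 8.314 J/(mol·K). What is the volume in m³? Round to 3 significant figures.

From the ideal-gas law: V = nRT/P.
P = 86300 Pa; n = 0.322 mol; T = 360 °C = 633.1 K; R = 8.314 J/(mol·K).
V = 0.01964 m³

0.0196 m³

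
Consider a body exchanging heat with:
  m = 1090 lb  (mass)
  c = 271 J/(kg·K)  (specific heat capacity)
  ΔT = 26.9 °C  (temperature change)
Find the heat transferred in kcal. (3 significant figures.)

Directly: Q = mcΔT.
m = 1090 lb = 494.4 kg; c = 271 J/(kg·K); ΔT = 26.9 °C = 26.90 K.
Q = 3.604×10^6 J
3.604×10^6 J × (1 kcal / 4184 J) = 861.4 kcal

861 kcal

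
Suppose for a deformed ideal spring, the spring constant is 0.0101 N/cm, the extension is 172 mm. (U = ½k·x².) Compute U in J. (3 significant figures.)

0.0149 J

U is given directly by: U = ½kx².
k = 0.0101 N/cm = 1.010 N/m; x = 172 mm = 0.1720 m.
U = 0.01494 J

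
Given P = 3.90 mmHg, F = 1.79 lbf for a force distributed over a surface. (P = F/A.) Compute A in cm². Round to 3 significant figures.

Solving P = F/A for A: A = F/P.
P = 3.90 mmHg = 520.0 Pa; F = 1.79 lbf = 7.962 N.
A = 0.01531 m²
0.01531 m² × (1 cm² / 1.000×10^-4 m²) = 153.1 cm²

153 cm²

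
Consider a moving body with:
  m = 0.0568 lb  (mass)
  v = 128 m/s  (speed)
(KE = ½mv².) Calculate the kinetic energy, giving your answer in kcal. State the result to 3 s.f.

KE is given directly by: KE = ½mv².
m = 0.0568 lb = 0.02576 kg; v = 128 m/s.
KE = 211.1 J  (the unit combination reduces to kg·m²/s² = J)
211.1 J × (1 kcal / 4184 J) = 0.05044 kcal

0.0504 kcal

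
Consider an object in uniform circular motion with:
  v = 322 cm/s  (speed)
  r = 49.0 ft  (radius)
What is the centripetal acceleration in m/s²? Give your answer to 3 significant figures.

a is given directly by: a = v²/r.
v = 322 cm/s = 3.220 m/s; r = 49.0 ft = 14.94 m.
a = 0.6942 m/s²

0.694 m/s²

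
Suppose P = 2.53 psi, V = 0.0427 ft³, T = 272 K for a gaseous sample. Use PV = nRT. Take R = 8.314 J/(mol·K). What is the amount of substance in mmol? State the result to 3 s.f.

From the ideal-gas law: n = PV/(RT).
P = 2.53 psi = 17444 Pa; V = 0.0427 ft³ = 0.001209 m³; T = 272 K; R = 8.314 J/(mol·K).
n = 0.009327 mol
0.009327 mol × (1 mmol / 0.001000 mol) = 9.327 mmol

9.33 mmol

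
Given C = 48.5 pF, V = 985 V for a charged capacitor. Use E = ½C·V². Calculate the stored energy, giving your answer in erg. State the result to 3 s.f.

E is given directly by: E = ½CV².
C = 48.5 pF = 4.850×10^-11 F; V = 985 V.
E = 2.353×10^-5 J  (the unit combination reduces to kg·m²/s² = J)
2.353×10^-5 J × (1 erg / 1.000×10^-7 J) = 235.3 erg

235 erg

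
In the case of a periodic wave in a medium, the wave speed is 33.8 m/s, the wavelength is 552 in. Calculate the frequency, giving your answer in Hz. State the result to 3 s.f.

2.41 Hz

Solving v = f·λ for f: f = v/λ.
v = 33.8 m/s; λ = 552 in = 14.02 m.
f = 2.411 Hz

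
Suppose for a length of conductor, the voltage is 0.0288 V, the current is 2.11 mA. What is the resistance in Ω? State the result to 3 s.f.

13.6 Ω

Solving V = I·R for R: R = V/I.
V = 0.0288 V; I = 2.11 mA = 0.002110 A.
R = 13.65 Ω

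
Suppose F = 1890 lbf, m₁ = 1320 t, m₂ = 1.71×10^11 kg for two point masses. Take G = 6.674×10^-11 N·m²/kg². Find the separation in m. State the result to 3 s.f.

From Newton's law of gravitation: r = √(G·m₁m₂/F).
F = 1890 lbf = 8407 N; m₁ = 1320 t = 1.320×10^6 kg; m₂ = 1.71×10^11 kg; G = 6.674×10^-11 N·m²/kg².
r = 42.33 m

42.3 m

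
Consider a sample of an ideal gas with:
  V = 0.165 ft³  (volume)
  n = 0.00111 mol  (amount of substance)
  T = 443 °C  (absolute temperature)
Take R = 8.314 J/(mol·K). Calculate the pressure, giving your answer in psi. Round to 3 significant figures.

0.205 psi

P is given directly by: P = nRT/V.
V = 0.165 ft³ = 0.004672 m³; n = 0.00111 mol; T = 443 °C = 716.1 K; R = 8.314 J/(mol·K).
P = 1415 Pa
1415 Pa × (1 psi / 6895 Pa) = 0.2052 psi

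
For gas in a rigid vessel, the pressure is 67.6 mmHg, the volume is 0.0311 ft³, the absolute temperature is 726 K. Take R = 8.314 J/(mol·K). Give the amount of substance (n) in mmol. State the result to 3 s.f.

Rearranging: n = PV/(RT).
P = 67.6 mmHg = 9013 Pa; V = 0.0311 ft³ = 8.807×10^-4 m³; T = 726 K; R = 8.314 J/(mol·K).
n = 0.001315 mol
0.001315 mol × (1 mmol / 0.001000 mol) = 1.315 mmol

1.31 mmol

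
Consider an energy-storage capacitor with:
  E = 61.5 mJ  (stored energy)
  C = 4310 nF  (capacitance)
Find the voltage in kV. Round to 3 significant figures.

Rearranging E = ½C·V² for V: V = √(2E/C).
E = 61.5 mJ = 0.06150 J; C = 4310 nF = 4.310×10^-6 F.
V = 168.9 V
168.9 V × (1 kV / 1000 V) = 0.1689 kV

0.169 kV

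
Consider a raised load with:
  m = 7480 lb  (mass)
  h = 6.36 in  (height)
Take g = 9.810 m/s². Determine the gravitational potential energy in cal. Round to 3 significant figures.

1290 cal

Directly: PE = mgh.
m = 7480 lb = 3393 kg; h = 6.36 in = 0.1615 m; g = 9.810 m/s².
PE = 5377 J
5377 J × (1 cal / 4.184 J) = 1285 cal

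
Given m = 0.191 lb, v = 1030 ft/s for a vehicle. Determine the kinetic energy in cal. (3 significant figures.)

Directly: KE = ½mv².
m = 0.191 lb = 0.08664 kg; v = 1030 ft/s = 313.9 m/s.
KE = 4269 J
4269 J × (1 cal / 4.184 J) = 1020 cal

1020 cal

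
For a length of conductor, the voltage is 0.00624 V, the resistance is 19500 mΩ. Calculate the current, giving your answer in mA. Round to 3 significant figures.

0.320 mA

Rearranging: I = V/R.
V = 0.00624 V; R = 19500 mΩ = 19.50 Ω.
I = 3.200×10^-4 A
3.200×10^-4 A × (1 mA / 0.001000 A) = 0.3200 mA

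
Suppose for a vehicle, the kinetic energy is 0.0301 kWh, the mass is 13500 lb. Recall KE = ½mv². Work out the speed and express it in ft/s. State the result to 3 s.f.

Solving KE = ½mv² for v: v = √(2·KE/m).
KE = 0.0301 kWh = 1.084×10^5 J; m = 13500 lb = 6123 kg.
v = 5.949 m/s
5.949 m/s × (1 ft/s / 0.3048 m/s) = 19.52 ft/s

19.5 ft/s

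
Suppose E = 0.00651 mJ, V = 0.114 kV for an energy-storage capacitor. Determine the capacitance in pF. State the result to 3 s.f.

Rearranging: C = 2E/V².
E = 0.00651 mJ = 6.510×10^-6 J; V = 0.114 kV = 114.0 V.
C = 1.002×10^-9 F
1.002×10^-9 F × (1 pF / 1.000×10^-12 F) = 1002 pF

1000 pF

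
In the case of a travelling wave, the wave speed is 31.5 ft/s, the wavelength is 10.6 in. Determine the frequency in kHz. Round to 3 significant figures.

Rearranging: f = v/λ.
v = 31.5 ft/s = 9.601 m/s; λ = 10.6 in = 0.2692 m.
f = 35.66 Hz
35.66 Hz × (1 kHz / 1000 Hz) = 0.03566 kHz

0.0357 kHz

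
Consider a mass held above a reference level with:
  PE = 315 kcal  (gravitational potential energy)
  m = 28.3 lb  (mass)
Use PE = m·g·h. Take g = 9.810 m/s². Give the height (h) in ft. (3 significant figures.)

34300 ft

Rearranging PE = m·g·h for h: h = PE/(m·g).
PE = 315 kcal = 1.318×10^6 J; m = 28.3 lb = 12.84 kg; g = 9.810 m/s².
h = 10466 m
10466 m × (1 ft / 0.3048 m) = 34337 ft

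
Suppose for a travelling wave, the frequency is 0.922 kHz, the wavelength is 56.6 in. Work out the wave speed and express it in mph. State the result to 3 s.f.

Directly: v = fλ.
f = 0.922 kHz = 922.0 Hz; λ = 56.6 in = 1.438 m.
v = 1326 m/s
1326 m/s × (1 mph / 0.4470 m/s) = 2965 mph

2970 mph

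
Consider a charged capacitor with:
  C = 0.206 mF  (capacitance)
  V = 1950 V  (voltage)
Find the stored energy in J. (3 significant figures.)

392 J

Directly: E = ½CV².
C = 0.206 mF = 2.060×10^-4 F; V = 1950 V.
E = 391.7 J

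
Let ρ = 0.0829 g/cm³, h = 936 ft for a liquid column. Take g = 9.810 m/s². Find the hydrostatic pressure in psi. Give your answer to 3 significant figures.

33.7 psi

Directly: P = ρgh.
ρ = 0.0829 g/cm³ = 82.90 kg/m³; h = 936 ft = 285.3 m; g = 9.810 m/s².
P = 2.320×10^5 Pa  (the unit combination reduces to kg/(m·s²) = Pa)
2.320×10^5 Pa × (1 psi / 6895 Pa) = 33.65 psi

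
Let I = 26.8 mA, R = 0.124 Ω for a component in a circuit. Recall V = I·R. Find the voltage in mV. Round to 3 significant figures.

3.32 mV

V is given directly by: V = IR.
I = 26.8 mA = 0.02680 A; R = 0.124 Ω.
V = 0.003323 V
0.003323 V × (1 mV / 0.001000 V) = 3.323 mV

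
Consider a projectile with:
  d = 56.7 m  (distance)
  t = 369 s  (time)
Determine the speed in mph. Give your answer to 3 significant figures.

0.344 mph

v is given directly by: v = d/t.
d = 56.7 m; t = 369 s.
v = 0.1537 m/s
0.1537 m/s × (1 mph / 0.4470 m/s) = 0.3437 mph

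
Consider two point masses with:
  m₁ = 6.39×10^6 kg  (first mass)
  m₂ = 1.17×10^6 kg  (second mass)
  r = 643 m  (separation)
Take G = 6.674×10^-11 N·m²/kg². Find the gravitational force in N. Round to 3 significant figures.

Directly: F = Gm₁m₂/r².
m₁ = 6.39×10^6 kg; m₂ = 1.17×10^6 kg; r = 643 m; G = 6.674×10^-11 N·m²/kg².
F = 0.001207 N  (the unit combination reduces to kg·m/s² = N)

0.00121 N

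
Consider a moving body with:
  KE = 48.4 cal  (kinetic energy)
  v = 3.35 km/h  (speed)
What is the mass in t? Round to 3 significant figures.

0.468 t

Rearranging KE = ½mv² for m: m = 2·KE/v².
KE = 48.4 cal = 202.5 J; v = 3.35 km/h = 0.9306 m/s.
m = 467.7 kg
467.7 kg × (1 t / 1000 kg) = 0.4677 t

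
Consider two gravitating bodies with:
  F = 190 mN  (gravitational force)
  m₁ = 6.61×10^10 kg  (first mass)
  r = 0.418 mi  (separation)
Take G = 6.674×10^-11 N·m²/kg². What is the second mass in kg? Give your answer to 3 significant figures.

From Newton's law of gravitation: m₂ = F·r²/(G·m₁).
F = 190 mN = 0.1900 N; m₁ = 6.61×10^10 kg; r = 0.418 mi = 672.7 m; G = 6.674×10^-11 N·m²/kg².
m₂ = 19490 kg

19500 kg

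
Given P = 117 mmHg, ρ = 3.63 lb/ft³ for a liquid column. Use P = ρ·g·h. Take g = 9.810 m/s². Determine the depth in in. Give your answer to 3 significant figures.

Rearranging P = ρ·g·h for h: h = P/(ρ·g).
P = 117 mmHg = 15599 Pa; ρ = 3.63 lb/ft³ = 58.15 kg/m³; g = 9.810 m/s².
h = 27.35 m
27.35 m × (1 in / 0.02540 m) = 1077 in

1080 in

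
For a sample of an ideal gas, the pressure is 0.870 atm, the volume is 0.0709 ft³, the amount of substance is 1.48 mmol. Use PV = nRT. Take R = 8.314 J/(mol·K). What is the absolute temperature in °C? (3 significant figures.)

Solving PV = nRT for T: T = PV/(nR).
P = 0.870 atm = 88153 Pa; V = 0.0709 ft³ = 0.002008 m³; n = 1.48 mmol = 0.001480 mol; R = 8.314 J/(mol·K).
T = 14383 K
14383 K − 273.15 = 14110 °C

14100 °C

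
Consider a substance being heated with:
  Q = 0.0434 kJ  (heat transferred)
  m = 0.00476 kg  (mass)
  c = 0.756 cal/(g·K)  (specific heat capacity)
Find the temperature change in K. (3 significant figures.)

Rearranging Q = m·c·ΔT for ΔT: ΔT = Q/(m·c).
Q = 0.0434 kJ = 43.40 J; m = 0.00476 kg; c = 0.756 cal/(g·K) = 3163 J/(kg·K).
ΔT = 2.882 K

2.88 K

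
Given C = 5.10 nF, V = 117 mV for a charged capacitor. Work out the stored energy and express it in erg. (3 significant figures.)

3.49×10^-4 erg

Directly: E = ½CV².
C = 5.10 nF = 5.100×10^-9 F; V = 117 mV = 0.1170 V.
E = 3.491×10^-11 J
3.491×10^-11 J × (1 erg / 1.000×10^-7 J) = 3.491×10^-4 erg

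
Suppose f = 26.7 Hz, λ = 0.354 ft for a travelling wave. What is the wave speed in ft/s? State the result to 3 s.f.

9.45 ft/s

v is given directly by: v = fλ.
f = 26.7 Hz; λ = 0.354 ft = 0.1079 m.
v = 2.881 m/s
2.881 m/s × (1 ft/s / 0.3048 m/s) = 9.452 ft/s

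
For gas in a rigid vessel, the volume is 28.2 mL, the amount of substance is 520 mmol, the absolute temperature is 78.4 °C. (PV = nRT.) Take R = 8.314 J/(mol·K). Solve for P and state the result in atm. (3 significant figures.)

From the ideal-gas law: P = nRT/V.
V = 28.2 mL = 2.820×10^-5 m³; n = 520 mmol = 0.5200 mol; T = 78.4 °C = 351.5 K; R = 8.314 J/(mol·K).
P = 5.390×10^7 Pa
5.390×10^7 Pa × (1 atm / 1.013×10^5 Pa) = 531.9 atm

532 atm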